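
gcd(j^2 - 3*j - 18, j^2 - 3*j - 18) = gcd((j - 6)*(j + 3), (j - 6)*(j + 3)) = j^2 - 3*j - 18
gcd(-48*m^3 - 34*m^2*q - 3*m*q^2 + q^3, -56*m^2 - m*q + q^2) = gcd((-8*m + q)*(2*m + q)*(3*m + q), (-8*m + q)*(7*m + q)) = -8*m + q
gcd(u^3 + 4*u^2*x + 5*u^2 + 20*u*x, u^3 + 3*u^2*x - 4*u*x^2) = u^2 + 4*u*x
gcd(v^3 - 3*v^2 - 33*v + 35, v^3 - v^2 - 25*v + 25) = v^2 + 4*v - 5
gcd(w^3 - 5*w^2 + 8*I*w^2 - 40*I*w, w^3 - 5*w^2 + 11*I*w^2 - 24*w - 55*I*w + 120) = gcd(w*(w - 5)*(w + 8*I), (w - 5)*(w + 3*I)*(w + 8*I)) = w^2 + w*(-5 + 8*I) - 40*I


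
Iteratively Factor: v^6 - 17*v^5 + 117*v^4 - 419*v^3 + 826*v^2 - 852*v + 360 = (v - 3)*(v^5 - 14*v^4 + 75*v^3 - 194*v^2 + 244*v - 120) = (v - 3)*(v - 2)*(v^4 - 12*v^3 + 51*v^2 - 92*v + 60) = (v - 3)*(v - 2)^2*(v^3 - 10*v^2 + 31*v - 30) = (v - 3)^2*(v - 2)^2*(v^2 - 7*v + 10) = (v - 3)^2*(v - 2)^3*(v - 5)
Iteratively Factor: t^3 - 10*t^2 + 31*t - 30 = (t - 2)*(t^2 - 8*t + 15) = (t - 3)*(t - 2)*(t - 5)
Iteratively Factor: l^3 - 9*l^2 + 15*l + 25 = (l + 1)*(l^2 - 10*l + 25) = (l - 5)*(l + 1)*(l - 5)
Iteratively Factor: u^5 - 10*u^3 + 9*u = (u)*(u^4 - 10*u^2 + 9) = u*(u - 3)*(u^3 + 3*u^2 - u - 3) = u*(u - 3)*(u + 1)*(u^2 + 2*u - 3) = u*(u - 3)*(u + 1)*(u + 3)*(u - 1)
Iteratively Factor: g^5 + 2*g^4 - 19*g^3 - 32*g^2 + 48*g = (g + 4)*(g^4 - 2*g^3 - 11*g^2 + 12*g) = (g - 4)*(g + 4)*(g^3 + 2*g^2 - 3*g) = (g - 4)*(g + 3)*(g + 4)*(g^2 - g) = g*(g - 4)*(g + 3)*(g + 4)*(g - 1)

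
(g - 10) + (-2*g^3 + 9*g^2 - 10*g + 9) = -2*g^3 + 9*g^2 - 9*g - 1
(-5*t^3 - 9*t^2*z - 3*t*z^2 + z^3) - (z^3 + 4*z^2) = -5*t^3 - 9*t^2*z - 3*t*z^2 - 4*z^2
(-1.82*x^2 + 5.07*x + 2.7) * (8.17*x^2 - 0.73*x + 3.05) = -14.8694*x^4 + 42.7505*x^3 + 12.8069*x^2 + 13.4925*x + 8.235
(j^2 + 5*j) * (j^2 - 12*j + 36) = j^4 - 7*j^3 - 24*j^2 + 180*j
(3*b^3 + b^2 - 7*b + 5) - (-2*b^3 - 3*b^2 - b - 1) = 5*b^3 + 4*b^2 - 6*b + 6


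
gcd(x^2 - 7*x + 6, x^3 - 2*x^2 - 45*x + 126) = x - 6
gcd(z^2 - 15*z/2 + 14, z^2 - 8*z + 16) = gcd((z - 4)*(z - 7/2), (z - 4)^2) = z - 4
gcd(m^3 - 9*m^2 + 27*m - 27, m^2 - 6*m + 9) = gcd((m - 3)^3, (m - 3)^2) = m^2 - 6*m + 9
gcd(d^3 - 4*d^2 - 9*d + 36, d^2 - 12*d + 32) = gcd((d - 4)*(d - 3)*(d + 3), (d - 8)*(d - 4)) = d - 4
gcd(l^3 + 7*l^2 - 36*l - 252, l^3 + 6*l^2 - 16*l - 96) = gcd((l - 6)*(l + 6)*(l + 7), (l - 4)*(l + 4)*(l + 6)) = l + 6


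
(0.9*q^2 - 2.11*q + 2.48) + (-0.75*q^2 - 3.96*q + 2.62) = 0.15*q^2 - 6.07*q + 5.1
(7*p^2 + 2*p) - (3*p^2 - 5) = 4*p^2 + 2*p + 5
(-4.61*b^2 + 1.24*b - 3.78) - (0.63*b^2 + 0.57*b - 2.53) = -5.24*b^2 + 0.67*b - 1.25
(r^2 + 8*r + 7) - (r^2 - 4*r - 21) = 12*r + 28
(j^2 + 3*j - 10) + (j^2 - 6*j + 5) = 2*j^2 - 3*j - 5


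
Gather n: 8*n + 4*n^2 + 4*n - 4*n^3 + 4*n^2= -4*n^3 + 8*n^2 + 12*n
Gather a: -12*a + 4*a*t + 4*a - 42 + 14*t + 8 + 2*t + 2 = a*(4*t - 8) + 16*t - 32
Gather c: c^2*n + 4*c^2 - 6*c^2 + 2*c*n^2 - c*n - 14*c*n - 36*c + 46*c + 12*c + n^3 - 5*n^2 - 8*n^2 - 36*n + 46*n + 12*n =c^2*(n - 2) + c*(2*n^2 - 15*n + 22) + n^3 - 13*n^2 + 22*n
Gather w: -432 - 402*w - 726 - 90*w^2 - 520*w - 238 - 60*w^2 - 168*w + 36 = -150*w^2 - 1090*w - 1360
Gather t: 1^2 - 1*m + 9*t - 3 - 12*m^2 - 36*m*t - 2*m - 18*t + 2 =-12*m^2 - 3*m + t*(-36*m - 9)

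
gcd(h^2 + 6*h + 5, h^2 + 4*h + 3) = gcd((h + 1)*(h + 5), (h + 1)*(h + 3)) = h + 1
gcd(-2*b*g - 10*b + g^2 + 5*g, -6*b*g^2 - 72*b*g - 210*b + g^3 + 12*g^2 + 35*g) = g + 5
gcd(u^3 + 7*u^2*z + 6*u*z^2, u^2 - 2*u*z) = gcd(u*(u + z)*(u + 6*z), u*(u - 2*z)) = u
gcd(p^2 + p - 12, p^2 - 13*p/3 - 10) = 1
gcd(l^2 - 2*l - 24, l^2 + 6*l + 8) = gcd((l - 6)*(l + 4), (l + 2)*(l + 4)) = l + 4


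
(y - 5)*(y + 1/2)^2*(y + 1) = y^4 - 3*y^3 - 35*y^2/4 - 6*y - 5/4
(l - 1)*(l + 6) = l^2 + 5*l - 6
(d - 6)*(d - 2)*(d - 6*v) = d^3 - 6*d^2*v - 8*d^2 + 48*d*v + 12*d - 72*v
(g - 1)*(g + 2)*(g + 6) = g^3 + 7*g^2 + 4*g - 12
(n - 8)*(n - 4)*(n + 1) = n^3 - 11*n^2 + 20*n + 32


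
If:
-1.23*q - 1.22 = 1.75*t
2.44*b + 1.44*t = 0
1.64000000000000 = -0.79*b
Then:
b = -2.08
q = -6.00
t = 3.52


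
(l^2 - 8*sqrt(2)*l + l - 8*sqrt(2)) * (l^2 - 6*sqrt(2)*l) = l^4 - 14*sqrt(2)*l^3 + l^3 - 14*sqrt(2)*l^2 + 96*l^2 + 96*l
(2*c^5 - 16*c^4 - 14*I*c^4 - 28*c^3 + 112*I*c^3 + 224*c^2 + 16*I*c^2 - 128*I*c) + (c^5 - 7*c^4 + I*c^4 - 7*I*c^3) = 3*c^5 - 23*c^4 - 13*I*c^4 - 28*c^3 + 105*I*c^3 + 224*c^2 + 16*I*c^2 - 128*I*c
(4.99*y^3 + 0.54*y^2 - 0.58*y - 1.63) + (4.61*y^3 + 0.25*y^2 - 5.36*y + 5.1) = 9.6*y^3 + 0.79*y^2 - 5.94*y + 3.47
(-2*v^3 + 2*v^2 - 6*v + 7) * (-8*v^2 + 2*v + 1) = 16*v^5 - 20*v^4 + 50*v^3 - 66*v^2 + 8*v + 7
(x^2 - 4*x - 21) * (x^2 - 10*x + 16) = x^4 - 14*x^3 + 35*x^2 + 146*x - 336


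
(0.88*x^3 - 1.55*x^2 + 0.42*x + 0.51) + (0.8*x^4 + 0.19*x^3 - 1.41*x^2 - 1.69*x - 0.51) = 0.8*x^4 + 1.07*x^3 - 2.96*x^2 - 1.27*x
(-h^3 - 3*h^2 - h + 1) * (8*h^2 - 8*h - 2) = -8*h^5 - 16*h^4 + 18*h^3 + 22*h^2 - 6*h - 2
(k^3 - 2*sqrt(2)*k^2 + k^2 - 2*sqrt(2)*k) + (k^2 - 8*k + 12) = k^3 - 2*sqrt(2)*k^2 + 2*k^2 - 8*k - 2*sqrt(2)*k + 12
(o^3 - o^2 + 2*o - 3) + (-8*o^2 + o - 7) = o^3 - 9*o^2 + 3*o - 10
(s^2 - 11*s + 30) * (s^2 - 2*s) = s^4 - 13*s^3 + 52*s^2 - 60*s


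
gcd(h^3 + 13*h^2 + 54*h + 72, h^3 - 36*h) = h + 6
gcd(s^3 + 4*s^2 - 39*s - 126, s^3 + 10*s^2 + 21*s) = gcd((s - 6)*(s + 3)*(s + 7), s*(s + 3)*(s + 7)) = s^2 + 10*s + 21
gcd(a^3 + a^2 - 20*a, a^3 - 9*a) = a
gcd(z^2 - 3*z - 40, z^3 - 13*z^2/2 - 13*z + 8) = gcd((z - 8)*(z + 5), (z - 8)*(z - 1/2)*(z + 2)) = z - 8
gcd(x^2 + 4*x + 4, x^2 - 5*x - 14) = x + 2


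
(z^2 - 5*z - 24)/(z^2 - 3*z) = (z^2 - 5*z - 24)/(z*(z - 3))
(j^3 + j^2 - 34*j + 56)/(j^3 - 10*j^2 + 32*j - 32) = (j + 7)/(j - 4)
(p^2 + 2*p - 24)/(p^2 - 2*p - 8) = (p + 6)/(p + 2)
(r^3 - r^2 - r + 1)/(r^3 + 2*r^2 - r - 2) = (r - 1)/(r + 2)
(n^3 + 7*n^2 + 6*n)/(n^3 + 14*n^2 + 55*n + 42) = n/(n + 7)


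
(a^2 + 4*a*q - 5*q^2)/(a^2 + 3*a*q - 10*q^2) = (-a + q)/(-a + 2*q)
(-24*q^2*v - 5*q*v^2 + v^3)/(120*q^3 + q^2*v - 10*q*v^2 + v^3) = -v/(5*q - v)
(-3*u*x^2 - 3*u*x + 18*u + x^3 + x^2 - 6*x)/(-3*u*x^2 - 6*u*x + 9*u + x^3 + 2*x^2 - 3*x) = (x - 2)/(x - 1)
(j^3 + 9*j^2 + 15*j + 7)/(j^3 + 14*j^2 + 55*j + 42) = (j + 1)/(j + 6)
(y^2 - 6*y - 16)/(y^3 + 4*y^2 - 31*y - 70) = (y - 8)/(y^2 + 2*y - 35)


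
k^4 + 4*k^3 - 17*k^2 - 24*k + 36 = (k - 3)*(k - 1)*(k + 2)*(k + 6)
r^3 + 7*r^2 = r^2*(r + 7)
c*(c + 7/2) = c^2 + 7*c/2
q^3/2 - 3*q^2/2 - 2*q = q*(q/2 + 1/2)*(q - 4)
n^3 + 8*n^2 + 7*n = n*(n + 1)*(n + 7)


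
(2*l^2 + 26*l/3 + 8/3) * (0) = 0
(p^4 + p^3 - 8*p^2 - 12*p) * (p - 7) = p^5 - 6*p^4 - 15*p^3 + 44*p^2 + 84*p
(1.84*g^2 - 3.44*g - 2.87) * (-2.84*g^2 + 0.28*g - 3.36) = -5.2256*g^4 + 10.2848*g^3 + 1.0052*g^2 + 10.7548*g + 9.6432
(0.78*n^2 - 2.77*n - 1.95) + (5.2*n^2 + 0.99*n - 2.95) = 5.98*n^2 - 1.78*n - 4.9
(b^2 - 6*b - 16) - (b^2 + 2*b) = -8*b - 16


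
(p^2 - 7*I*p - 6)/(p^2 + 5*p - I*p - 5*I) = (p - 6*I)/(p + 5)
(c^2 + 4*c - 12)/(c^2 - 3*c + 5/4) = 4*(c^2 + 4*c - 12)/(4*c^2 - 12*c + 5)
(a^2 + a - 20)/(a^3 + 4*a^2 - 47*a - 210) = (a - 4)/(a^2 - a - 42)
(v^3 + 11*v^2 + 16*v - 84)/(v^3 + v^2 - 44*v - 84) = (v^2 + 5*v - 14)/(v^2 - 5*v - 14)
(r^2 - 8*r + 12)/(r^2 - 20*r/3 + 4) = 3*(r - 2)/(3*r - 2)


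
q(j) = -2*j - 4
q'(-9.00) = -2.00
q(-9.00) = 14.00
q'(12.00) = -2.00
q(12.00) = -28.00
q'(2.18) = -2.00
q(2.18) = -8.36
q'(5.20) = -2.00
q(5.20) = -14.40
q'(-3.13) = -2.00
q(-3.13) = 2.26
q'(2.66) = -2.00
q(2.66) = -9.32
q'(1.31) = -2.00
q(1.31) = -6.62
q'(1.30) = -2.00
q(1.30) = -6.60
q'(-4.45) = -2.00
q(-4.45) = 4.90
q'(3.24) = -2.00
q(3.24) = -10.48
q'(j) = -2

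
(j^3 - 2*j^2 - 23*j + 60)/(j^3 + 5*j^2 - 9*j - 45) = (j - 4)/(j + 3)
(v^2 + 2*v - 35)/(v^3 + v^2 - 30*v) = (v + 7)/(v*(v + 6))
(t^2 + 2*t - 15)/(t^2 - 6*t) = (t^2 + 2*t - 15)/(t*(t - 6))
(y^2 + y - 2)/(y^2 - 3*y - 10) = (y - 1)/(y - 5)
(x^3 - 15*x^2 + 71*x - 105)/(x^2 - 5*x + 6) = (x^2 - 12*x + 35)/(x - 2)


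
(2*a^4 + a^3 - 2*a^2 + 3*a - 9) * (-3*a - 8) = -6*a^5 - 19*a^4 - 2*a^3 + 7*a^2 + 3*a + 72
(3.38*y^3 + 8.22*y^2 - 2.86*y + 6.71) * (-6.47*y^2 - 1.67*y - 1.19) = -21.8686*y^5 - 58.828*y^4 + 0.754599999999996*y^3 - 48.4193*y^2 - 7.8023*y - 7.9849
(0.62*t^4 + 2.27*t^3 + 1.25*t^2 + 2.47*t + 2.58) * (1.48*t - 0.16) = 0.9176*t^5 + 3.2604*t^4 + 1.4868*t^3 + 3.4556*t^2 + 3.4232*t - 0.4128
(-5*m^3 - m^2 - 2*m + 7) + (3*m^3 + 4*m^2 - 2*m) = -2*m^3 + 3*m^2 - 4*m + 7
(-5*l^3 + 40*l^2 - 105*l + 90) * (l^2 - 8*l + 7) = -5*l^5 + 80*l^4 - 460*l^3 + 1210*l^2 - 1455*l + 630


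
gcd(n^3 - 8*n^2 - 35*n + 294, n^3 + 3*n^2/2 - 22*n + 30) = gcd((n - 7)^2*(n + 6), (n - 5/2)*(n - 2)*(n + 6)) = n + 6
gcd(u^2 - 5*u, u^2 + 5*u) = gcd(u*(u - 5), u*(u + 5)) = u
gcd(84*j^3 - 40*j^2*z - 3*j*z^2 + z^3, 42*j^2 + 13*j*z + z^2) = 6*j + z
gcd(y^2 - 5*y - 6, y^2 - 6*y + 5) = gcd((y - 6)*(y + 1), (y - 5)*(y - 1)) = 1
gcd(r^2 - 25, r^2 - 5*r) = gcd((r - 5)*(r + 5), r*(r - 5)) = r - 5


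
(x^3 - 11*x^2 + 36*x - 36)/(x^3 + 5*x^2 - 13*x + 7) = (x^3 - 11*x^2 + 36*x - 36)/(x^3 + 5*x^2 - 13*x + 7)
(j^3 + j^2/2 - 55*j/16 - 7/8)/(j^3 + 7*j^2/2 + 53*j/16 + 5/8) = (4*j - 7)/(4*j + 5)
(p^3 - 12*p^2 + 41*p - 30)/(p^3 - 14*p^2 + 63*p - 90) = (p - 1)/(p - 3)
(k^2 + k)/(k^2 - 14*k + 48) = k*(k + 1)/(k^2 - 14*k + 48)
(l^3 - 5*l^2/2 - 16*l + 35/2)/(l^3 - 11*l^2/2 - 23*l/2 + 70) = (l - 1)/(l - 4)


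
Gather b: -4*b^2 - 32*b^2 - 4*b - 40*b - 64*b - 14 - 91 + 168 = -36*b^2 - 108*b + 63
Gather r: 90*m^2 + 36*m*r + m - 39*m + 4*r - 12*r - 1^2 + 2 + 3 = 90*m^2 - 38*m + r*(36*m - 8) + 4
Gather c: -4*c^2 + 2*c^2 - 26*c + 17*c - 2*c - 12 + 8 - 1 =-2*c^2 - 11*c - 5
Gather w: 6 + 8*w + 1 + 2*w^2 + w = 2*w^2 + 9*w + 7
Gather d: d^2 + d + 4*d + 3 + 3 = d^2 + 5*d + 6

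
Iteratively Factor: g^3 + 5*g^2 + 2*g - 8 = (g - 1)*(g^2 + 6*g + 8) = (g - 1)*(g + 2)*(g + 4)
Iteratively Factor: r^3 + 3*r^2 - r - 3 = (r + 1)*(r^2 + 2*r - 3) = (r + 1)*(r + 3)*(r - 1)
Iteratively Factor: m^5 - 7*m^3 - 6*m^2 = (m)*(m^4 - 7*m^2 - 6*m) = m^2*(m^3 - 7*m - 6) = m^2*(m - 3)*(m^2 + 3*m + 2) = m^2*(m - 3)*(m + 2)*(m + 1)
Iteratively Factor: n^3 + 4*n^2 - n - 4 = (n + 4)*(n^2 - 1) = (n - 1)*(n + 4)*(n + 1)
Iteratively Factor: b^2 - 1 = (b + 1)*(b - 1)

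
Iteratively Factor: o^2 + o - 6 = (o + 3)*(o - 2)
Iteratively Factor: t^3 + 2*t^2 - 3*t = (t)*(t^2 + 2*t - 3) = t*(t - 1)*(t + 3)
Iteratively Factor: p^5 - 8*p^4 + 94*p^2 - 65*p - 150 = (p - 5)*(p^4 - 3*p^3 - 15*p^2 + 19*p + 30) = (p - 5)*(p - 2)*(p^3 - p^2 - 17*p - 15) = (p - 5)*(p - 2)*(p + 1)*(p^2 - 2*p - 15) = (p - 5)*(p - 2)*(p + 1)*(p + 3)*(p - 5)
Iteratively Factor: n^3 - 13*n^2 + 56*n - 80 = (n - 4)*(n^2 - 9*n + 20) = (n - 5)*(n - 4)*(n - 4)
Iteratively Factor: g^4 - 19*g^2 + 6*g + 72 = (g - 3)*(g^3 + 3*g^2 - 10*g - 24) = (g - 3)*(g + 2)*(g^2 + g - 12) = (g - 3)^2*(g + 2)*(g + 4)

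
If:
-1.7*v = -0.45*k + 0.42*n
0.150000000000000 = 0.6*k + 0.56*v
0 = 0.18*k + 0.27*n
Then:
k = 0.18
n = -0.12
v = 0.08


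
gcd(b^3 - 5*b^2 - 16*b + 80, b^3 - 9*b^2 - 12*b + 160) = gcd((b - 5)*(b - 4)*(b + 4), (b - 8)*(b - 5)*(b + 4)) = b^2 - b - 20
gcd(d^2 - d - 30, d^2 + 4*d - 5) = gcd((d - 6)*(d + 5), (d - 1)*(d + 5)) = d + 5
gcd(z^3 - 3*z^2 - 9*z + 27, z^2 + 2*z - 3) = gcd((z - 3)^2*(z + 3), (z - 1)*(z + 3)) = z + 3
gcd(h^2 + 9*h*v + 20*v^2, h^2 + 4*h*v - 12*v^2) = 1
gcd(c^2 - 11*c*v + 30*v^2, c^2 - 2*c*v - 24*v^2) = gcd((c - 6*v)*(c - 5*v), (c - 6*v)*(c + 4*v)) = -c + 6*v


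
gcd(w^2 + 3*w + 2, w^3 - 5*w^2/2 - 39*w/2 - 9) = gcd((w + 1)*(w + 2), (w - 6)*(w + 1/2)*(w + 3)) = 1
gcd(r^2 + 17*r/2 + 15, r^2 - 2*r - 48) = r + 6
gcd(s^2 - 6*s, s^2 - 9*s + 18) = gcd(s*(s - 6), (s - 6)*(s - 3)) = s - 6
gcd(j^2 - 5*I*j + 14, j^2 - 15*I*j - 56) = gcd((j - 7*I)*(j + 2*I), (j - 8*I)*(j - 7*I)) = j - 7*I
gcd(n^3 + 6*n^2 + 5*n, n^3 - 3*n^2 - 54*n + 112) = 1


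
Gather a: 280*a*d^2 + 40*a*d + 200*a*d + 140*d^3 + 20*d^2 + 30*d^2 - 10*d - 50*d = a*(280*d^2 + 240*d) + 140*d^3 + 50*d^2 - 60*d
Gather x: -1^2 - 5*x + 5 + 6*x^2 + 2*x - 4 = 6*x^2 - 3*x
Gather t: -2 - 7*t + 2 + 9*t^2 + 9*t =9*t^2 + 2*t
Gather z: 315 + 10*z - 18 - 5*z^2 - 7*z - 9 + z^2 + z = -4*z^2 + 4*z + 288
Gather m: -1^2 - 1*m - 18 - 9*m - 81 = -10*m - 100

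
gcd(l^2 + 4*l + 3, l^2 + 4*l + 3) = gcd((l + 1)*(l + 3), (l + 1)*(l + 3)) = l^2 + 4*l + 3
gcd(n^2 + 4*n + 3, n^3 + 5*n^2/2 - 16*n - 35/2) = n + 1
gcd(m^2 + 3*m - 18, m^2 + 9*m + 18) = m + 6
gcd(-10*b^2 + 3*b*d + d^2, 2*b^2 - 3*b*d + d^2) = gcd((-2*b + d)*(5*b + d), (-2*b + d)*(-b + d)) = 2*b - d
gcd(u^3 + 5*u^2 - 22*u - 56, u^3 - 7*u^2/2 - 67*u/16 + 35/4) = u - 4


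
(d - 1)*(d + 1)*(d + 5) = d^3 + 5*d^2 - d - 5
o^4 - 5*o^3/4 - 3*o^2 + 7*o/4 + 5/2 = (o - 2)*(o - 5/4)*(o + 1)^2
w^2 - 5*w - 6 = (w - 6)*(w + 1)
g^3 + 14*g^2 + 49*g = g*(g + 7)^2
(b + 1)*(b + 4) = b^2 + 5*b + 4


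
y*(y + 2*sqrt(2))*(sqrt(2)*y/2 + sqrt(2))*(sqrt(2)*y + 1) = y^4 + 2*y^3 + 5*sqrt(2)*y^3/2 + 2*y^2 + 5*sqrt(2)*y^2 + 4*y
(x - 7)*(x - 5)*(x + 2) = x^3 - 10*x^2 + 11*x + 70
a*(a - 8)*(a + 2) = a^3 - 6*a^2 - 16*a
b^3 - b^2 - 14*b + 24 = (b - 3)*(b - 2)*(b + 4)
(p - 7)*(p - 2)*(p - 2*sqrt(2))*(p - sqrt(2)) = p^4 - 9*p^3 - 3*sqrt(2)*p^3 + 18*p^2 + 27*sqrt(2)*p^2 - 42*sqrt(2)*p - 36*p + 56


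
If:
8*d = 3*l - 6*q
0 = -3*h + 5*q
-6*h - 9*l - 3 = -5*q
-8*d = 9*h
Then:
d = -45/176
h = 5/22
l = -9/22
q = 3/22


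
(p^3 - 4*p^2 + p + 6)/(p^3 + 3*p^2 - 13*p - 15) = (p - 2)/(p + 5)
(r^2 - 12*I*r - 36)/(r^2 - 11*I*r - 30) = (r - 6*I)/(r - 5*I)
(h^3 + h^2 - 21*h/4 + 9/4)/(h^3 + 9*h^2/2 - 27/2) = (h - 1/2)/(h + 3)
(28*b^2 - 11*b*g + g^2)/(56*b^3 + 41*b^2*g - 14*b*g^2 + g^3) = (4*b - g)/(8*b^2 + 7*b*g - g^2)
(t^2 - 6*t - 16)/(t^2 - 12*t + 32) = (t + 2)/(t - 4)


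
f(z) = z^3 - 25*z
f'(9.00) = 218.00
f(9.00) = 504.00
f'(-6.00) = 83.00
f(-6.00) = -66.00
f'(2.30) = -9.13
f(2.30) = -45.33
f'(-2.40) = -7.72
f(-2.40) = 46.18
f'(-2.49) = -6.40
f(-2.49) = 46.81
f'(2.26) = -9.68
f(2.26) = -44.96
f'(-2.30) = -9.13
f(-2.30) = 45.33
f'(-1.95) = -13.59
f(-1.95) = 41.34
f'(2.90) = 0.23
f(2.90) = -48.11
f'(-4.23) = 28.68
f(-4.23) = 30.06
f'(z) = 3*z^2 - 25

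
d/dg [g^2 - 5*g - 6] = 2*g - 5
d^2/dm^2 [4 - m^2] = -2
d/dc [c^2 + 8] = 2*c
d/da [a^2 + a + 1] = 2*a + 1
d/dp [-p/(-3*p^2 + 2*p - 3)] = 3*(1 - p^2)/(9*p^4 - 12*p^3 + 22*p^2 - 12*p + 9)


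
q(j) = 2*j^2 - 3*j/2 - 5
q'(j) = 4*j - 3/2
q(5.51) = 47.46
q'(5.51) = 20.54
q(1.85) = -0.93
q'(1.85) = 5.90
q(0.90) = -4.73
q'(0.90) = 2.10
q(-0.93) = -1.88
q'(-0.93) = -5.22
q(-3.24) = 20.86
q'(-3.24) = -14.46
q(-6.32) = 84.36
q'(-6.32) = -26.78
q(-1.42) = 1.16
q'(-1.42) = -7.18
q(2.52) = 3.92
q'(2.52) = 8.58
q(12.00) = 265.00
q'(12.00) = 46.50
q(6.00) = 58.00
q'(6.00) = 22.50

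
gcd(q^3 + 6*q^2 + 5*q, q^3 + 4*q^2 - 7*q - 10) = q^2 + 6*q + 5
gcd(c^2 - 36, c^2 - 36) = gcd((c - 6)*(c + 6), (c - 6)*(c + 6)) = c^2 - 36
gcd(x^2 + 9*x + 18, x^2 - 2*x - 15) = x + 3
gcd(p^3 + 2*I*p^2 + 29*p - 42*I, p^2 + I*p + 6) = p - 2*I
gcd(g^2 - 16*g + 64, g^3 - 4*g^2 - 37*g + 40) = g - 8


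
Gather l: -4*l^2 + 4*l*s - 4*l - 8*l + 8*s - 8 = -4*l^2 + l*(4*s - 12) + 8*s - 8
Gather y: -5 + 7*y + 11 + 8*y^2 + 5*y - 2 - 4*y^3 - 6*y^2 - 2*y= -4*y^3 + 2*y^2 + 10*y + 4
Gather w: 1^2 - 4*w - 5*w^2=-5*w^2 - 4*w + 1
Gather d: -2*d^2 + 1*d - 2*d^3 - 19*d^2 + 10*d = -2*d^3 - 21*d^2 + 11*d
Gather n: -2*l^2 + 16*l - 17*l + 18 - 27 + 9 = -2*l^2 - l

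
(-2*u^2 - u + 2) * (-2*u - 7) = 4*u^3 + 16*u^2 + 3*u - 14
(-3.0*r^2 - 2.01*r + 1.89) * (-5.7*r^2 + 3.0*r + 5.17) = 17.1*r^4 + 2.457*r^3 - 32.313*r^2 - 4.7217*r + 9.7713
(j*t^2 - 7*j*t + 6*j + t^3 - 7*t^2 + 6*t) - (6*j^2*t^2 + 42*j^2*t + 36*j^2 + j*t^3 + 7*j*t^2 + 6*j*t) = -6*j^2*t^2 - 42*j^2*t - 36*j^2 - j*t^3 - 6*j*t^2 - 13*j*t + 6*j + t^3 - 7*t^2 + 6*t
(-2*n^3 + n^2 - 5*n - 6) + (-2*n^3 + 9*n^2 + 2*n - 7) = -4*n^3 + 10*n^2 - 3*n - 13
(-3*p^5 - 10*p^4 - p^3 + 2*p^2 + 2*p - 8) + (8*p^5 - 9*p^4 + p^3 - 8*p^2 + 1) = 5*p^5 - 19*p^4 - 6*p^2 + 2*p - 7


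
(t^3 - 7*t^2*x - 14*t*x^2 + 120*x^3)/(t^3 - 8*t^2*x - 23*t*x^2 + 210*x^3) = (-t^2 + t*x + 20*x^2)/(-t^2 + 2*t*x + 35*x^2)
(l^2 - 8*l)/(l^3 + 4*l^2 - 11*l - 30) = l*(l - 8)/(l^3 + 4*l^2 - 11*l - 30)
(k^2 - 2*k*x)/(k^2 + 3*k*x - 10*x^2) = k/(k + 5*x)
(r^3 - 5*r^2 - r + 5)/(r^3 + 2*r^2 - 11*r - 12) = (r^2 - 6*r + 5)/(r^2 + r - 12)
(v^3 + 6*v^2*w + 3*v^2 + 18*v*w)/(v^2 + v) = (v^2 + 6*v*w + 3*v + 18*w)/(v + 1)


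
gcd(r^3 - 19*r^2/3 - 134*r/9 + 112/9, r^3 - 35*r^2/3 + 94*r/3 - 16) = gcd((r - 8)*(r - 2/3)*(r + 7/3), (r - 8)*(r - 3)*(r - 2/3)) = r^2 - 26*r/3 + 16/3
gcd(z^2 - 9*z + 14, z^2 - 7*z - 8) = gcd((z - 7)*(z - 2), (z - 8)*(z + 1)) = 1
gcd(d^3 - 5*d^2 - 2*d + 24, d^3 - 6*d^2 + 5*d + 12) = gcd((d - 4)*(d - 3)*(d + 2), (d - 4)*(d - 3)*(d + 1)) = d^2 - 7*d + 12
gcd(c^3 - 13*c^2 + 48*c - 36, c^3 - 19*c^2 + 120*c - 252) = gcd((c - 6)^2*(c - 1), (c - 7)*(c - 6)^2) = c^2 - 12*c + 36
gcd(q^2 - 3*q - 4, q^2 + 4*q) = 1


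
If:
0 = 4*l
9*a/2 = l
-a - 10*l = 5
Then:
No Solution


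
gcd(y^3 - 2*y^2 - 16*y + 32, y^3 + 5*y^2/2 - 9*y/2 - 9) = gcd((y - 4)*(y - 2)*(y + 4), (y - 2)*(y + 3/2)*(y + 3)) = y - 2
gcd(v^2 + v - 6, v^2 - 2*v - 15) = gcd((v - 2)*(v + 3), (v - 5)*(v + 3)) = v + 3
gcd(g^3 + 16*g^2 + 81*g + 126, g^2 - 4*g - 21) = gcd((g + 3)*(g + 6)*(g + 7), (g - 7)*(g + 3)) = g + 3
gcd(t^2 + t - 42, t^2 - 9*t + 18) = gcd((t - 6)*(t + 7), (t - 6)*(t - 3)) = t - 6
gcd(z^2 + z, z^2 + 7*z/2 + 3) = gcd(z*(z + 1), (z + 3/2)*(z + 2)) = 1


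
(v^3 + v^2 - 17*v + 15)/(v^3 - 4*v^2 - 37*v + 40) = (v - 3)/(v - 8)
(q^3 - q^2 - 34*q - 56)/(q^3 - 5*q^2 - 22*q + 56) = (q + 2)/(q - 2)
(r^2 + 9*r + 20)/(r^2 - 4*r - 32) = (r + 5)/(r - 8)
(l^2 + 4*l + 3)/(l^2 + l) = (l + 3)/l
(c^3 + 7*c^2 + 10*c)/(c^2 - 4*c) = (c^2 + 7*c + 10)/(c - 4)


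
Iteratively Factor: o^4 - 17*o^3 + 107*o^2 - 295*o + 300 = (o - 4)*(o^3 - 13*o^2 + 55*o - 75) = (o - 5)*(o - 4)*(o^2 - 8*o + 15) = (o - 5)*(o - 4)*(o - 3)*(o - 5)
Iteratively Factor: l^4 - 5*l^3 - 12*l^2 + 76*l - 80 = (l - 2)*(l^3 - 3*l^2 - 18*l + 40) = (l - 2)*(l + 4)*(l^2 - 7*l + 10) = (l - 2)^2*(l + 4)*(l - 5)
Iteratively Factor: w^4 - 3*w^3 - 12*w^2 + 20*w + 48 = (w + 2)*(w^3 - 5*w^2 - 2*w + 24) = (w + 2)^2*(w^2 - 7*w + 12) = (w - 3)*(w + 2)^2*(w - 4)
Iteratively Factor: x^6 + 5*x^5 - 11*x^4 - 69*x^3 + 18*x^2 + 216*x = (x - 2)*(x^5 + 7*x^4 + 3*x^3 - 63*x^2 - 108*x) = x*(x - 2)*(x^4 + 7*x^3 + 3*x^2 - 63*x - 108) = x*(x - 3)*(x - 2)*(x^3 + 10*x^2 + 33*x + 36) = x*(x - 3)*(x - 2)*(x + 3)*(x^2 + 7*x + 12) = x*(x - 3)*(x - 2)*(x + 3)*(x + 4)*(x + 3)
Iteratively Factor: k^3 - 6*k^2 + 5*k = (k)*(k^2 - 6*k + 5) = k*(k - 5)*(k - 1)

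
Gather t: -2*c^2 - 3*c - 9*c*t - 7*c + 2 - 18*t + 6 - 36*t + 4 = -2*c^2 - 10*c + t*(-9*c - 54) + 12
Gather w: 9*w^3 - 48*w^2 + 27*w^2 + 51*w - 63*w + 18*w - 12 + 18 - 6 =9*w^3 - 21*w^2 + 6*w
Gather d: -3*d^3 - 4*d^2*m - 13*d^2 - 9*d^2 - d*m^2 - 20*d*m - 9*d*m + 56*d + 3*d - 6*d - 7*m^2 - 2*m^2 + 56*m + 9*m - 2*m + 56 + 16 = -3*d^3 + d^2*(-4*m - 22) + d*(-m^2 - 29*m + 53) - 9*m^2 + 63*m + 72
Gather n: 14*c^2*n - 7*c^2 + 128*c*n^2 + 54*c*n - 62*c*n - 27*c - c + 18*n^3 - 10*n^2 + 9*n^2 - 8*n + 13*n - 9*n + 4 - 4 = -7*c^2 - 28*c + 18*n^3 + n^2*(128*c - 1) + n*(14*c^2 - 8*c - 4)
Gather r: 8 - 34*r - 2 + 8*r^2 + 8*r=8*r^2 - 26*r + 6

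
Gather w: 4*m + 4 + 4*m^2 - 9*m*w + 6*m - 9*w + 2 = 4*m^2 + 10*m + w*(-9*m - 9) + 6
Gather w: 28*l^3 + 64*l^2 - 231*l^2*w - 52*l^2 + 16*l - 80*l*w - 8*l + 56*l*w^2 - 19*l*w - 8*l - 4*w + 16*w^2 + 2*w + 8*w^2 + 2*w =28*l^3 + 12*l^2 + w^2*(56*l + 24) + w*(-231*l^2 - 99*l)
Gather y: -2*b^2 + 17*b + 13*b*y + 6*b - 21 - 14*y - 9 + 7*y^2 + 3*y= -2*b^2 + 23*b + 7*y^2 + y*(13*b - 11) - 30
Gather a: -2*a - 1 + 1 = -2*a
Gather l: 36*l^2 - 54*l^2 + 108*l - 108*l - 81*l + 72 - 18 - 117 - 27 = -18*l^2 - 81*l - 90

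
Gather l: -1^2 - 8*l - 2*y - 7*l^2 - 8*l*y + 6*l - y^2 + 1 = -7*l^2 + l*(-8*y - 2) - y^2 - 2*y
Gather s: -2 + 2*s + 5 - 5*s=3 - 3*s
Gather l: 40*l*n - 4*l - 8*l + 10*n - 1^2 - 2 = l*(40*n - 12) + 10*n - 3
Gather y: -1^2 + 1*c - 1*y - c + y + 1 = 0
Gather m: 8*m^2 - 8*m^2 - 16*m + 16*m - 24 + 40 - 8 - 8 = 0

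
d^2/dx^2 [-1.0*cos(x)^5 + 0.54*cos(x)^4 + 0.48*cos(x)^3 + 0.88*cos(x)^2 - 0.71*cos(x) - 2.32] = 25.0*cos(x)^5 - 8.64*cos(x)^4 - 24.32*cos(x)^3 + 2.96*cos(x)^2 + 3.59*cos(x) + 1.76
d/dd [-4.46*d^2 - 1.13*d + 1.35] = -8.92*d - 1.13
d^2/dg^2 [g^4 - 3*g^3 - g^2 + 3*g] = 12*g^2 - 18*g - 2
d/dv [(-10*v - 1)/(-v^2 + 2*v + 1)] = 2*(5*v^2 - 10*v - (v - 1)*(10*v + 1) - 5)/(-v^2 + 2*v + 1)^2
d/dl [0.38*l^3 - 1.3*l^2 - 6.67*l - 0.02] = 1.14*l^2 - 2.6*l - 6.67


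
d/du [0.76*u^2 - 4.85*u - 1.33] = 1.52*u - 4.85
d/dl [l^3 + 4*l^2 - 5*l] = 3*l^2 + 8*l - 5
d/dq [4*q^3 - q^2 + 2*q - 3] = 12*q^2 - 2*q + 2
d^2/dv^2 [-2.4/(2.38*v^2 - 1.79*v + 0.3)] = (27.18912*v^2 - 20.44896*v - 2.4*(4.76*v - 1.79)*(9.52*v - 3.58) + 3.4272)/(2.38*v^2 - 1.79*v + 0.3)^3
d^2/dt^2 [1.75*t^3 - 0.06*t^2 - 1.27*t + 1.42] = 10.5*t - 0.12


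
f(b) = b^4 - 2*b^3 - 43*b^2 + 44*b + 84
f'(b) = 4*b^3 - 6*b^2 - 86*b + 44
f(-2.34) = -198.80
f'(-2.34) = 161.13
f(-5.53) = -200.88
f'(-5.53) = -340.35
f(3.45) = -216.47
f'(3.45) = -159.86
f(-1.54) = -72.81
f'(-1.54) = 147.60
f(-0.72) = 31.04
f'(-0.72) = 101.32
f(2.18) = -22.57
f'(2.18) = -130.55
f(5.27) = -399.75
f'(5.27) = 9.60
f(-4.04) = -397.32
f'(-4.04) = 29.75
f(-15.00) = 47124.00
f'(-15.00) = -13516.00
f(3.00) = -144.00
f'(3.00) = -160.00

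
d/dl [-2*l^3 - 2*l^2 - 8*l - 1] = -6*l^2 - 4*l - 8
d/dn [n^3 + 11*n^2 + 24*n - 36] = 3*n^2 + 22*n + 24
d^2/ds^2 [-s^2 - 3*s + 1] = -2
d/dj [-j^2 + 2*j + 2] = 2 - 2*j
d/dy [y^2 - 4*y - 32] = 2*y - 4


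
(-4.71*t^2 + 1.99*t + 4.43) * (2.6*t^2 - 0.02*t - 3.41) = -12.246*t^4 + 5.2682*t^3 + 27.5393*t^2 - 6.8745*t - 15.1063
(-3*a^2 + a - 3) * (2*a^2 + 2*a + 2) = -6*a^4 - 4*a^3 - 10*a^2 - 4*a - 6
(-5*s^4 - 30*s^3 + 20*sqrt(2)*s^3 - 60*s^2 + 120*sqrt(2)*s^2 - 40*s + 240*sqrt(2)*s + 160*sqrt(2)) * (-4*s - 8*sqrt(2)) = 20*s^5 - 40*sqrt(2)*s^4 + 120*s^4 - 240*sqrt(2)*s^3 - 80*s^3 - 1760*s^2 - 480*sqrt(2)*s^2 - 3840*s - 320*sqrt(2)*s - 2560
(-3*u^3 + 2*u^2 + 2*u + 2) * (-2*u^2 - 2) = 6*u^5 - 4*u^4 + 2*u^3 - 8*u^2 - 4*u - 4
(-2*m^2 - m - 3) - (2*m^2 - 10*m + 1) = -4*m^2 + 9*m - 4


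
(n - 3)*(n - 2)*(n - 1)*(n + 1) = n^4 - 5*n^3 + 5*n^2 + 5*n - 6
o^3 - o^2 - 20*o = o*(o - 5)*(o + 4)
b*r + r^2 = r*(b + r)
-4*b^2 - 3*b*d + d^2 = (-4*b + d)*(b + d)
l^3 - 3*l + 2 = (l - 1)^2*(l + 2)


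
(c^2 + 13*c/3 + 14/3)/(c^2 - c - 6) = (c + 7/3)/(c - 3)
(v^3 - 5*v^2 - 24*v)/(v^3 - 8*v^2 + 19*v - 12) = v*(v^2 - 5*v - 24)/(v^3 - 8*v^2 + 19*v - 12)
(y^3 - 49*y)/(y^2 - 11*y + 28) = y*(y + 7)/(y - 4)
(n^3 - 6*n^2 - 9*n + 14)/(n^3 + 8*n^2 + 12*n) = (n^2 - 8*n + 7)/(n*(n + 6))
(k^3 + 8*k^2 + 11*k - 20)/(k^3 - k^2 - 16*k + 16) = (k + 5)/(k - 4)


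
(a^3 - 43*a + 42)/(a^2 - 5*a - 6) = (a^2 + 6*a - 7)/(a + 1)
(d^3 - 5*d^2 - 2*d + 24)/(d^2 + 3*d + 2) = (d^2 - 7*d + 12)/(d + 1)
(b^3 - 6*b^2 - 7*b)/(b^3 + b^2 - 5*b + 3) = b*(b^2 - 6*b - 7)/(b^3 + b^2 - 5*b + 3)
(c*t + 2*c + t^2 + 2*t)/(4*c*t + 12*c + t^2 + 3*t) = (c*t + 2*c + t^2 + 2*t)/(4*c*t + 12*c + t^2 + 3*t)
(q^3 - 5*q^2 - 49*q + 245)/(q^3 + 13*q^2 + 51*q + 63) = (q^2 - 12*q + 35)/(q^2 + 6*q + 9)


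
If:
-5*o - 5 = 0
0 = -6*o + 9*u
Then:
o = -1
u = -2/3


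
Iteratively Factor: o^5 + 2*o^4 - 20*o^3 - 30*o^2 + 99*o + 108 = (o + 3)*(o^4 - o^3 - 17*o^2 + 21*o + 36) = (o - 3)*(o + 3)*(o^3 + 2*o^2 - 11*o - 12) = (o - 3)^2*(o + 3)*(o^2 + 5*o + 4) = (o - 3)^2*(o + 1)*(o + 3)*(o + 4)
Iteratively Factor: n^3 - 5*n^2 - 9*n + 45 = (n - 5)*(n^2 - 9) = (n - 5)*(n - 3)*(n + 3)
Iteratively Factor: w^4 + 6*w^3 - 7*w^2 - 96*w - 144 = (w + 3)*(w^3 + 3*w^2 - 16*w - 48) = (w + 3)^2*(w^2 - 16) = (w - 4)*(w + 3)^2*(w + 4)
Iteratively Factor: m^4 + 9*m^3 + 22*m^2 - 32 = (m + 4)*(m^3 + 5*m^2 + 2*m - 8) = (m + 4)^2*(m^2 + m - 2) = (m + 2)*(m + 4)^2*(m - 1)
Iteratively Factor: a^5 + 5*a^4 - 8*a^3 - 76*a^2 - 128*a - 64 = (a + 2)*(a^4 + 3*a^3 - 14*a^2 - 48*a - 32) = (a - 4)*(a + 2)*(a^3 + 7*a^2 + 14*a + 8) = (a - 4)*(a + 2)^2*(a^2 + 5*a + 4) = (a - 4)*(a + 1)*(a + 2)^2*(a + 4)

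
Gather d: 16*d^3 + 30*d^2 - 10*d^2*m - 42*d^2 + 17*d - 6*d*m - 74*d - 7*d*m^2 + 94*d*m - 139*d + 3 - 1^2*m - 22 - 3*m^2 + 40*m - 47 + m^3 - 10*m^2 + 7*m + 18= 16*d^3 + d^2*(-10*m - 12) + d*(-7*m^2 + 88*m - 196) + m^3 - 13*m^2 + 46*m - 48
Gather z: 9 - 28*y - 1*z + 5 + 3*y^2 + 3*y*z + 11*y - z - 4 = 3*y^2 - 17*y + z*(3*y - 2) + 10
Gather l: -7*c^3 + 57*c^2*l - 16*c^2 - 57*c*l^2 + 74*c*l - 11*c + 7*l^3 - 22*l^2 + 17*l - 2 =-7*c^3 - 16*c^2 - 11*c + 7*l^3 + l^2*(-57*c - 22) + l*(57*c^2 + 74*c + 17) - 2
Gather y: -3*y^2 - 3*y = -3*y^2 - 3*y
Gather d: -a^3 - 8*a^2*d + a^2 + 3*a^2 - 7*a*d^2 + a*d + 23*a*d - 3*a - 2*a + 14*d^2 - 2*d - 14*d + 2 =-a^3 + 4*a^2 - 5*a + d^2*(14 - 7*a) + d*(-8*a^2 + 24*a - 16) + 2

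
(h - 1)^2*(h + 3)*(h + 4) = h^4 + 5*h^3 - h^2 - 17*h + 12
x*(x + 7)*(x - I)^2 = x^4 + 7*x^3 - 2*I*x^3 - x^2 - 14*I*x^2 - 7*x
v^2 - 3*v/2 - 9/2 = (v - 3)*(v + 3/2)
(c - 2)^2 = c^2 - 4*c + 4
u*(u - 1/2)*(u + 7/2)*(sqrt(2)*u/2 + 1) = sqrt(2)*u^4/2 + u^3 + 3*sqrt(2)*u^3/2 - 7*sqrt(2)*u^2/8 + 3*u^2 - 7*u/4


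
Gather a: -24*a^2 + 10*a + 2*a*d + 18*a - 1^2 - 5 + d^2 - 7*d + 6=-24*a^2 + a*(2*d + 28) + d^2 - 7*d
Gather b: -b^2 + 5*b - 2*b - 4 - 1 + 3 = -b^2 + 3*b - 2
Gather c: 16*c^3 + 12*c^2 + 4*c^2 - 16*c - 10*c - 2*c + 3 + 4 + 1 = 16*c^3 + 16*c^2 - 28*c + 8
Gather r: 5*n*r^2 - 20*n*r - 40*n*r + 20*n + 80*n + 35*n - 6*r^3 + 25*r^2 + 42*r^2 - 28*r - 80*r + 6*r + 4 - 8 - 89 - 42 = 135*n - 6*r^3 + r^2*(5*n + 67) + r*(-60*n - 102) - 135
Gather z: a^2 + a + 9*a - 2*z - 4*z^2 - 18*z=a^2 + 10*a - 4*z^2 - 20*z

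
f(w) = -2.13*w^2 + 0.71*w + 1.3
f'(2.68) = -10.71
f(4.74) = -43.19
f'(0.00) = 0.71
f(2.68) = -12.10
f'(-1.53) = 7.23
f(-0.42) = 0.63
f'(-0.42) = 2.50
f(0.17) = 1.36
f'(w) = 0.71 - 4.26*w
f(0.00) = 1.30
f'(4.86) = -19.99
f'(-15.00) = 64.61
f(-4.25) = -40.19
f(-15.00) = -488.60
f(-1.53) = -4.77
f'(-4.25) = 18.82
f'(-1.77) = 8.25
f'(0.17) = -0.01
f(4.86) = -45.56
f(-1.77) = -6.63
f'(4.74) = -19.48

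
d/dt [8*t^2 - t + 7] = 16*t - 1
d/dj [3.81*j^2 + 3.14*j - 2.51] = 7.62*j + 3.14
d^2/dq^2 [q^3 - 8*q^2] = 6*q - 16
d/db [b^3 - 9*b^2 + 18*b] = 3*b^2 - 18*b + 18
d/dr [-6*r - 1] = -6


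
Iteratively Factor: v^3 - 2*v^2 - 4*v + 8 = (v - 2)*(v^2 - 4) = (v - 2)^2*(v + 2)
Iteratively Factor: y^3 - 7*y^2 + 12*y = (y)*(y^2 - 7*y + 12) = y*(y - 3)*(y - 4)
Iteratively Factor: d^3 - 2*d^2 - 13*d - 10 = (d + 2)*(d^2 - 4*d - 5) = (d - 5)*(d + 2)*(d + 1)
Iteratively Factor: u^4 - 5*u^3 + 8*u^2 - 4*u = (u - 1)*(u^3 - 4*u^2 + 4*u) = (u - 2)*(u - 1)*(u^2 - 2*u) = (u - 2)^2*(u - 1)*(u)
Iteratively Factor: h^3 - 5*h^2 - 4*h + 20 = (h - 2)*(h^2 - 3*h - 10) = (h - 5)*(h - 2)*(h + 2)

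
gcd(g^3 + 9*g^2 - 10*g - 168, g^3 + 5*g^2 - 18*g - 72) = g^2 + 2*g - 24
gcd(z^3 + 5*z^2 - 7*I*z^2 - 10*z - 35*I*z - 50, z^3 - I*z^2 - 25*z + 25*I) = z + 5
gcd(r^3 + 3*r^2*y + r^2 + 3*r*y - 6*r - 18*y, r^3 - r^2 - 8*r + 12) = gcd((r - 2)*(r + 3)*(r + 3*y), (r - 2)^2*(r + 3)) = r^2 + r - 6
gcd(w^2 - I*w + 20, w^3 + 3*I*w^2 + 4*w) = w + 4*I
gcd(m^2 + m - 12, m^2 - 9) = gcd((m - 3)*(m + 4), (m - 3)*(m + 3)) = m - 3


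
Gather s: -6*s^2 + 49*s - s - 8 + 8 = -6*s^2 + 48*s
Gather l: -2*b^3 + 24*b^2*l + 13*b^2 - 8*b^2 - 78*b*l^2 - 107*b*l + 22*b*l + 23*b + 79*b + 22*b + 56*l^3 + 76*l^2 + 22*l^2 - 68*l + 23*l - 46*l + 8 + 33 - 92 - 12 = -2*b^3 + 5*b^2 + 124*b + 56*l^3 + l^2*(98 - 78*b) + l*(24*b^2 - 85*b - 91) - 63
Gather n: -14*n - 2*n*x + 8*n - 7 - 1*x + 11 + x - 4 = n*(-2*x - 6)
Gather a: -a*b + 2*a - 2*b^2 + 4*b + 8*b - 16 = a*(2 - b) - 2*b^2 + 12*b - 16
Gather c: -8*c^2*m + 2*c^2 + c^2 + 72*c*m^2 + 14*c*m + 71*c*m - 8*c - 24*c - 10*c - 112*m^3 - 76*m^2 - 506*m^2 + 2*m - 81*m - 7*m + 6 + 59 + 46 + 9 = c^2*(3 - 8*m) + c*(72*m^2 + 85*m - 42) - 112*m^3 - 582*m^2 - 86*m + 120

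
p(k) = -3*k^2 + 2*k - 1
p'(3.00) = -16.00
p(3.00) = -22.00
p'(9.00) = -52.00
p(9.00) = -226.00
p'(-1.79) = 12.74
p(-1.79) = -14.19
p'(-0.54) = 5.24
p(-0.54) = -2.95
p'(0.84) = -3.04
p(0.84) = -1.44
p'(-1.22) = 9.32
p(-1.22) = -7.91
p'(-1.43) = 10.58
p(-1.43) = -9.99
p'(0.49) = -0.94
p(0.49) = -0.74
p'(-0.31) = 3.86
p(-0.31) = -1.91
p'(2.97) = -15.82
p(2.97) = -21.52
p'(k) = 2 - 6*k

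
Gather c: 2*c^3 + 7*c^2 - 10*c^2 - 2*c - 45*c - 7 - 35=2*c^3 - 3*c^2 - 47*c - 42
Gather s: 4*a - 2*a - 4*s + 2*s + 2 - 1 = 2*a - 2*s + 1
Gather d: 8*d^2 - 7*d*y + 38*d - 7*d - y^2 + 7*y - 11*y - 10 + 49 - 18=8*d^2 + d*(31 - 7*y) - y^2 - 4*y + 21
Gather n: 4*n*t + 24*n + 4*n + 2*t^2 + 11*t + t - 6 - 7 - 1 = n*(4*t + 28) + 2*t^2 + 12*t - 14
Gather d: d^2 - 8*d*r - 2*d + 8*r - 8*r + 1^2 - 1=d^2 + d*(-8*r - 2)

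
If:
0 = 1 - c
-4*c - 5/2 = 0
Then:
No Solution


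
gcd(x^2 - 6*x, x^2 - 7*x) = x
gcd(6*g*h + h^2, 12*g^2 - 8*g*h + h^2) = 1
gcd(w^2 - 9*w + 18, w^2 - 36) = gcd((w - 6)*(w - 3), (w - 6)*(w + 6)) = w - 6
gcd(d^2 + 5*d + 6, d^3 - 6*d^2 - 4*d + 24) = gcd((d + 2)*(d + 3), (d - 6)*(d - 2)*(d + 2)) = d + 2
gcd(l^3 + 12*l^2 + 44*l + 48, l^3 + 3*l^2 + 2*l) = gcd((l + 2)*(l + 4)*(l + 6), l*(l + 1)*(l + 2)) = l + 2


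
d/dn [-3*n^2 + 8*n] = 8 - 6*n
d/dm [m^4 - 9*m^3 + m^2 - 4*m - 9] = 4*m^3 - 27*m^2 + 2*m - 4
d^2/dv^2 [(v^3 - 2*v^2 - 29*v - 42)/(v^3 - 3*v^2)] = 2*(v^4 - 87*v^3 + 9*v^2 + 747*v - 1134)/(v^4*(v^3 - 9*v^2 + 27*v - 27))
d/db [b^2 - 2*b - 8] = 2*b - 2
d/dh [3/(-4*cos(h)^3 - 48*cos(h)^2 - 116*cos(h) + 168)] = 3*(3*sin(h)^2 - 24*cos(h) - 32)*sin(h)/(4*(cos(h)^3 + 12*cos(h)^2 + 29*cos(h) - 42)^2)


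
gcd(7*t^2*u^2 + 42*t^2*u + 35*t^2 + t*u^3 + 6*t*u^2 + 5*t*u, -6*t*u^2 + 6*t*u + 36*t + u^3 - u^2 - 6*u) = 1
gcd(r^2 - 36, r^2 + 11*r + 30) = r + 6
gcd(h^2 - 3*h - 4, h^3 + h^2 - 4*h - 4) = h + 1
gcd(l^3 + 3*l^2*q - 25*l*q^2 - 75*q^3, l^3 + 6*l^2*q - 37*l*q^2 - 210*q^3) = l + 5*q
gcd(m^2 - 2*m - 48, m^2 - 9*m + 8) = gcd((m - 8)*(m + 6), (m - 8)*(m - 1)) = m - 8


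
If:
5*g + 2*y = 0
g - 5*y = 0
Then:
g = 0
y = 0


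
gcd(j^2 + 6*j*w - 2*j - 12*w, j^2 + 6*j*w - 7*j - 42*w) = j + 6*w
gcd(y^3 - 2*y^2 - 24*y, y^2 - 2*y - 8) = 1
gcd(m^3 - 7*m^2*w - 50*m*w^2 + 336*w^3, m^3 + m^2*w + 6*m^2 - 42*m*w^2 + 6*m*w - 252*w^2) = -m^2 - m*w + 42*w^2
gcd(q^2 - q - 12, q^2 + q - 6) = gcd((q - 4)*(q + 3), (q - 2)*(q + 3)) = q + 3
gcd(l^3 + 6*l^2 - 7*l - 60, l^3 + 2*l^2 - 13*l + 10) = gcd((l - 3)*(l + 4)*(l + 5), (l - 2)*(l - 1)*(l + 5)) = l + 5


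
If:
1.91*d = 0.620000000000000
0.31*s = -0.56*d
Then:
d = 0.32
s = -0.59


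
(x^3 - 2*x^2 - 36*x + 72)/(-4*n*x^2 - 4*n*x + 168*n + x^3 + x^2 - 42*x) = (x^2 + 4*x - 12)/(-4*n*x - 28*n + x^2 + 7*x)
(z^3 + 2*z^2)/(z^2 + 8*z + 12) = z^2/(z + 6)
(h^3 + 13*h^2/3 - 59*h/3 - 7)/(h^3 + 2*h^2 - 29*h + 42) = (h + 1/3)/(h - 2)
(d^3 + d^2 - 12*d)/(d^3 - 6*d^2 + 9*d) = (d + 4)/(d - 3)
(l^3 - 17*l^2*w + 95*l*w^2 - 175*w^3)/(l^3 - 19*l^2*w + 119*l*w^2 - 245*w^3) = (-l + 5*w)/(-l + 7*w)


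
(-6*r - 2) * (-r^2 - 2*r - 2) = 6*r^3 + 14*r^2 + 16*r + 4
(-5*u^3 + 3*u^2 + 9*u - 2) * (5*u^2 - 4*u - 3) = -25*u^5 + 35*u^4 + 48*u^3 - 55*u^2 - 19*u + 6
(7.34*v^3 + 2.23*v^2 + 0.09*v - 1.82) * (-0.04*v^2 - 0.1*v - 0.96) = -0.2936*v^5 - 0.8232*v^4 - 7.273*v^3 - 2.077*v^2 + 0.0956*v + 1.7472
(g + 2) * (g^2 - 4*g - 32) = g^3 - 2*g^2 - 40*g - 64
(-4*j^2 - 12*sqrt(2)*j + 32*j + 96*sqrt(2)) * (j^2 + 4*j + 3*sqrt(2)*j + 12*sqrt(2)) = -4*j^4 - 24*sqrt(2)*j^3 + 16*j^3 + 56*j^2 + 96*sqrt(2)*j^2 + 288*j + 768*sqrt(2)*j + 2304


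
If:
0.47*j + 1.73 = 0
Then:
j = -3.68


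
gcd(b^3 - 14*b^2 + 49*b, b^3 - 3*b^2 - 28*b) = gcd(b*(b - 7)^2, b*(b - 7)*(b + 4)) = b^2 - 7*b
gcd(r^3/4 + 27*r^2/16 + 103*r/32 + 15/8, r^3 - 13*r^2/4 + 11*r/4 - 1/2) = 1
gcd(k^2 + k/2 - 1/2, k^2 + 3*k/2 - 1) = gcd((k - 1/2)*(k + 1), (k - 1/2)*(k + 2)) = k - 1/2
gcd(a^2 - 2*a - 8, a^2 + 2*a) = a + 2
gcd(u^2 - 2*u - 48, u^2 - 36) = u + 6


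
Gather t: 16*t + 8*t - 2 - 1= 24*t - 3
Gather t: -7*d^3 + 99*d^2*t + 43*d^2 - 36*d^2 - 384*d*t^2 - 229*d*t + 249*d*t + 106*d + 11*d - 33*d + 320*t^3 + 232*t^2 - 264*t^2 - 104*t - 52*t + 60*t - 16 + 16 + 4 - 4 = -7*d^3 + 7*d^2 + 84*d + 320*t^3 + t^2*(-384*d - 32) + t*(99*d^2 + 20*d - 96)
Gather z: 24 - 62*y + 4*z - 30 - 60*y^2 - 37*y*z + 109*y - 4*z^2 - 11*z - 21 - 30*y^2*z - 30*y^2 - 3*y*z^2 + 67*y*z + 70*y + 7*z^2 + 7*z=-90*y^2 + 117*y + z^2*(3 - 3*y) + z*(-30*y^2 + 30*y) - 27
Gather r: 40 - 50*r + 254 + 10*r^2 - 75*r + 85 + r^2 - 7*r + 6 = 11*r^2 - 132*r + 385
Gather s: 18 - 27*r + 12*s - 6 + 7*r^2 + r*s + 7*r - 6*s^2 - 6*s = 7*r^2 - 20*r - 6*s^2 + s*(r + 6) + 12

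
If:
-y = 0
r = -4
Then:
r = -4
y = 0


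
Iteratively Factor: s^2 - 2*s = (s - 2)*(s)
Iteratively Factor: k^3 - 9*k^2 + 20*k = (k - 4)*(k^2 - 5*k) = k*(k - 4)*(k - 5)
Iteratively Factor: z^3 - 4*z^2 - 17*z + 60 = (z - 3)*(z^2 - z - 20) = (z - 5)*(z - 3)*(z + 4)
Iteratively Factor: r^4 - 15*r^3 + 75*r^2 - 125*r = (r)*(r^3 - 15*r^2 + 75*r - 125) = r*(r - 5)*(r^2 - 10*r + 25) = r*(r - 5)^2*(r - 5)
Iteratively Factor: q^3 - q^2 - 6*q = (q + 2)*(q^2 - 3*q) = q*(q + 2)*(q - 3)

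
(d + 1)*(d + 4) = d^2 + 5*d + 4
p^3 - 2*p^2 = p^2*(p - 2)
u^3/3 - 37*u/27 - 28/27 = (u/3 + 1/3)*(u - 7/3)*(u + 4/3)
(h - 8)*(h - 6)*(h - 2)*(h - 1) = h^4 - 17*h^3 + 92*h^2 - 172*h + 96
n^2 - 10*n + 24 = (n - 6)*(n - 4)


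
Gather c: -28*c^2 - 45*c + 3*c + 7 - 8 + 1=-28*c^2 - 42*c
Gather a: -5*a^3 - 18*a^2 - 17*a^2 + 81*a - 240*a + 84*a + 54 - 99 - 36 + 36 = -5*a^3 - 35*a^2 - 75*a - 45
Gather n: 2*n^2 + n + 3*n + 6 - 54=2*n^2 + 4*n - 48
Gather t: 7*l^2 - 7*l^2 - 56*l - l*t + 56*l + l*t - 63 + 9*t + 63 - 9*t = 0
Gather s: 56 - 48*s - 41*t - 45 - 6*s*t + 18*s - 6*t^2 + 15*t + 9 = s*(-6*t - 30) - 6*t^2 - 26*t + 20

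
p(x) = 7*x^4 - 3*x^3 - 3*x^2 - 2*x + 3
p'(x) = 28*x^3 - 9*x^2 - 6*x - 2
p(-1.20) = 20.78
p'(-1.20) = -56.14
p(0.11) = 2.74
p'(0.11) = -2.73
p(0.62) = 0.93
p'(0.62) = -2.51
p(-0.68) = 5.41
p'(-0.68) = -10.89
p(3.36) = 740.80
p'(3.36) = 938.36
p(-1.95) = 118.95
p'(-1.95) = -232.14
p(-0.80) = 7.08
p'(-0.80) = -17.30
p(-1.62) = 59.33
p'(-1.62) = -134.94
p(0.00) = 3.00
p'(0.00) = -2.00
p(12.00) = 139515.00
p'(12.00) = 47014.00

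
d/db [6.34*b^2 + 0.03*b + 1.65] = 12.68*b + 0.03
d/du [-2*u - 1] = -2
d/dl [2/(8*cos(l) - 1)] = 16*sin(l)/(8*cos(l) - 1)^2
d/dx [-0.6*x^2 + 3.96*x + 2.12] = 3.96 - 1.2*x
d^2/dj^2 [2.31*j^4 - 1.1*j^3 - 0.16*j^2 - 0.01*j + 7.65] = 27.72*j^2 - 6.6*j - 0.32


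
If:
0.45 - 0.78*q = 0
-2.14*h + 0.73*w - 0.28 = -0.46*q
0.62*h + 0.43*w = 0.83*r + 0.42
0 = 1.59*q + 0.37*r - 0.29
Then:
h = -0.53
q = 0.58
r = -1.70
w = -1.53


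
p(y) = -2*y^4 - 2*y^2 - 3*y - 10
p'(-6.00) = 1749.00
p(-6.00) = -2656.00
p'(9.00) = -5871.00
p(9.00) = -13321.00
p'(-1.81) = 51.68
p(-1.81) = -32.59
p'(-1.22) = 16.41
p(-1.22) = -13.75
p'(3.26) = -293.21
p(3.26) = -266.93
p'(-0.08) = -2.68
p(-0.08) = -9.77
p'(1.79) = -56.04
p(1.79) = -42.31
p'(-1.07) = 11.08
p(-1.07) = -11.70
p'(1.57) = -40.24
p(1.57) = -31.79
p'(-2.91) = 205.78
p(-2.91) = -161.62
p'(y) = -8*y^3 - 4*y - 3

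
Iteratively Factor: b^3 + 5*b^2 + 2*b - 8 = (b + 4)*(b^2 + b - 2) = (b - 1)*(b + 4)*(b + 2)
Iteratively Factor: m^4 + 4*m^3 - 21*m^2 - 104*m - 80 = (m + 4)*(m^3 - 21*m - 20) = (m + 1)*(m + 4)*(m^2 - m - 20) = (m + 1)*(m + 4)^2*(m - 5)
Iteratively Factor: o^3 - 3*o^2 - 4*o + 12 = (o - 2)*(o^2 - o - 6) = (o - 2)*(o + 2)*(o - 3)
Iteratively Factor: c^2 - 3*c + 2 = (c - 2)*(c - 1)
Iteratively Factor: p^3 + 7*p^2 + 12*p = (p + 4)*(p^2 + 3*p) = (p + 3)*(p + 4)*(p)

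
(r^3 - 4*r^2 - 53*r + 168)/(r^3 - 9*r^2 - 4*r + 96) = (r^2 + 4*r - 21)/(r^2 - r - 12)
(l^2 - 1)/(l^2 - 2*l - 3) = (l - 1)/(l - 3)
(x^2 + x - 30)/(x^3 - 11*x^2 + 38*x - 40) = (x + 6)/(x^2 - 6*x + 8)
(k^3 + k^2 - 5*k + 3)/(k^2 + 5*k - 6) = (k^2 + 2*k - 3)/(k + 6)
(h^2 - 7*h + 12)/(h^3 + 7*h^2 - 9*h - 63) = (h - 4)/(h^2 + 10*h + 21)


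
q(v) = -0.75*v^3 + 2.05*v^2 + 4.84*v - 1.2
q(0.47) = 1.45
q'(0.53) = 6.38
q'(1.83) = 4.81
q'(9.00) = -140.51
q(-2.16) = 5.47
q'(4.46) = -21.63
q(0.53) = 1.83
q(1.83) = 9.93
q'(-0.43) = 2.66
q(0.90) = 4.27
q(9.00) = -338.34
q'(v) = -2.25*v^2 + 4.1*v + 4.84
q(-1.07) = -3.11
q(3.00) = 11.52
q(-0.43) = -2.84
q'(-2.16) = -14.51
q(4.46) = -5.37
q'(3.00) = -3.11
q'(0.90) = 6.71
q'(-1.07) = -2.12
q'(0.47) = 6.27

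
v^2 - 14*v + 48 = (v - 8)*(v - 6)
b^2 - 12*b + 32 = (b - 8)*(b - 4)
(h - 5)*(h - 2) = h^2 - 7*h + 10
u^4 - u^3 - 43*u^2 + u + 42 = (u - 7)*(u - 1)*(u + 1)*(u + 6)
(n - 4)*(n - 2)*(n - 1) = n^3 - 7*n^2 + 14*n - 8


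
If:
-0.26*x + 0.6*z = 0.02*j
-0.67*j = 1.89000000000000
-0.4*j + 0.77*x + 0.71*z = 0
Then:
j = -2.82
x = -0.99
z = -0.52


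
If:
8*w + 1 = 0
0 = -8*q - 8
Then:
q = -1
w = -1/8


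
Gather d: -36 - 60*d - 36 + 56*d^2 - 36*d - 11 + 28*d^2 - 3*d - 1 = 84*d^2 - 99*d - 84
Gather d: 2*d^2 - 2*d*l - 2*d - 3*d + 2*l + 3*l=2*d^2 + d*(-2*l - 5) + 5*l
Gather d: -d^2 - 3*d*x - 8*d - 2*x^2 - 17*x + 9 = -d^2 + d*(-3*x - 8) - 2*x^2 - 17*x + 9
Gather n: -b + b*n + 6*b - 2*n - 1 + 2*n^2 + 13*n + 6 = 5*b + 2*n^2 + n*(b + 11) + 5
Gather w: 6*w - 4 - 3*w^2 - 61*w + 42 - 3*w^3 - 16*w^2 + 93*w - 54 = -3*w^3 - 19*w^2 + 38*w - 16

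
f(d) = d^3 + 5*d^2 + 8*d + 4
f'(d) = 3*d^2 + 10*d + 8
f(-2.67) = -0.75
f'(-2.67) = 2.69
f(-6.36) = -101.89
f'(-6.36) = 65.75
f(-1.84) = -0.02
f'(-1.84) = -0.24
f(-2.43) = -0.26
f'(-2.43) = 1.41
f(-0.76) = 0.37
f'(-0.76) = 2.13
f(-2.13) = -0.02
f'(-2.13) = 0.31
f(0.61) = 10.97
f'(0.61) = 15.22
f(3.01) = 100.65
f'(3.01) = 65.28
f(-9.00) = -392.00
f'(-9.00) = 161.00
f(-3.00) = -2.00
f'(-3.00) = 5.00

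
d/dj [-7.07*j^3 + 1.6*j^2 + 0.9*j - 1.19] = -21.21*j^2 + 3.2*j + 0.9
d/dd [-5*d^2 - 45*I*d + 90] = -10*d - 45*I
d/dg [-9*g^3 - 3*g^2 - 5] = 3*g*(-9*g - 2)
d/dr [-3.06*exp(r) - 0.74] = -3.06*exp(r)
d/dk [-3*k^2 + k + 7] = 1 - 6*k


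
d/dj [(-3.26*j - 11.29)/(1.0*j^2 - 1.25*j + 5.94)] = (3.26*j^2 + 22.58*j - 33.4769)/(1.0*j^4 - 2.5*j^3 + 13.4425*j^2 - 14.85*j + 35.2836)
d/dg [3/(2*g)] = -3/(2*g^2)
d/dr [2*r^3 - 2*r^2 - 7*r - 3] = 6*r^2 - 4*r - 7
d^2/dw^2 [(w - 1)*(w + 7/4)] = 2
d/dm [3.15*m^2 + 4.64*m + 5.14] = 6.3*m + 4.64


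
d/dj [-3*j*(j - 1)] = 3 - 6*j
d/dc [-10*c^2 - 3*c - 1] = -20*c - 3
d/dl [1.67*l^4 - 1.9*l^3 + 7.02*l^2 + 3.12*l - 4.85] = 6.68*l^3 - 5.7*l^2 + 14.04*l + 3.12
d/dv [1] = 0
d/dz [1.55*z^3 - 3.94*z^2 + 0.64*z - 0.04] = 4.65*z^2 - 7.88*z + 0.64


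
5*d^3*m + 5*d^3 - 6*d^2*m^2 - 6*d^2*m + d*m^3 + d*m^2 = (-5*d + m)*(-d + m)*(d*m + d)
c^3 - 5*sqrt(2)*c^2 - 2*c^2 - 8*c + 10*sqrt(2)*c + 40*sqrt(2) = (c - 4)*(c + 2)*(c - 5*sqrt(2))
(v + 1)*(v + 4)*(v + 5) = v^3 + 10*v^2 + 29*v + 20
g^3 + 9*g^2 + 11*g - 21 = (g - 1)*(g + 3)*(g + 7)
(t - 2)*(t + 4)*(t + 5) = t^3 + 7*t^2 + 2*t - 40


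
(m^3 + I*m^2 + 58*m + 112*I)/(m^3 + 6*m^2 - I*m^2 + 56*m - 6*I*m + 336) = (m + 2*I)/(m + 6)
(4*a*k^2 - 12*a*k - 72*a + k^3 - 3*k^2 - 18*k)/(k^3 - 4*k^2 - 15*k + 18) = (4*a + k)/(k - 1)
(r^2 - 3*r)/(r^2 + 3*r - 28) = r*(r - 3)/(r^2 + 3*r - 28)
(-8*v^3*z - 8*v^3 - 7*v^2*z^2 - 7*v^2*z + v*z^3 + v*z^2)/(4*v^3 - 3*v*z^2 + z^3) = v*(-8*v*z - 8*v + z^2 + z)/(4*v^2 - 4*v*z + z^2)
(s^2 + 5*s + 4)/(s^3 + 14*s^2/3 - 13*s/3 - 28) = 3*(s + 1)/(3*s^2 + 2*s - 21)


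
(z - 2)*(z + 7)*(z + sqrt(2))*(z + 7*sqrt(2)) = z^4 + 5*z^3 + 8*sqrt(2)*z^3 + 40*sqrt(2)*z^2 - 112*sqrt(2)*z + 70*z - 196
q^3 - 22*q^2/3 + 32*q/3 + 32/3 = (q - 4)^2*(q + 2/3)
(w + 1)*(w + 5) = w^2 + 6*w + 5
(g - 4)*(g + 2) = g^2 - 2*g - 8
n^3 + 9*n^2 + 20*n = n*(n + 4)*(n + 5)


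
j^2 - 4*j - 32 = (j - 8)*(j + 4)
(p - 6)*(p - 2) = p^2 - 8*p + 12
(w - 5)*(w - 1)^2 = w^3 - 7*w^2 + 11*w - 5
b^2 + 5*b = b*(b + 5)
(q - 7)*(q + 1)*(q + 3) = q^3 - 3*q^2 - 25*q - 21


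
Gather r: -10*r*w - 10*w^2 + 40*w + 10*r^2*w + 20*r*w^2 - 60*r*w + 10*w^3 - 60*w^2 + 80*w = 10*r^2*w + r*(20*w^2 - 70*w) + 10*w^3 - 70*w^2 + 120*w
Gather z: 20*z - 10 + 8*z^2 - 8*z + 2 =8*z^2 + 12*z - 8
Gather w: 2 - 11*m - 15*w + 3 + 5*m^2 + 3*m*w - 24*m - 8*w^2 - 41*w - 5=5*m^2 - 35*m - 8*w^2 + w*(3*m - 56)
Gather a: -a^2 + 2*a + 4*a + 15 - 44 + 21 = -a^2 + 6*a - 8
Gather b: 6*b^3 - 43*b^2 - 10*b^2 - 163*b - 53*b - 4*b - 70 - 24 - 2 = 6*b^3 - 53*b^2 - 220*b - 96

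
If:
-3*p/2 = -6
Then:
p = 4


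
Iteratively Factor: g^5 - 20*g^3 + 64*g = (g + 4)*(g^4 - 4*g^3 - 4*g^2 + 16*g) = (g - 4)*(g + 4)*(g^3 - 4*g) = g*(g - 4)*(g + 4)*(g^2 - 4) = g*(g - 4)*(g + 2)*(g + 4)*(g - 2)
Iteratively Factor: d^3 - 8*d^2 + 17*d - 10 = (d - 1)*(d^2 - 7*d + 10) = (d - 2)*(d - 1)*(d - 5)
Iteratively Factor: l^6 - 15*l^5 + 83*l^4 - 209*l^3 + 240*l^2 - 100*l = (l - 2)*(l^5 - 13*l^4 + 57*l^3 - 95*l^2 + 50*l) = (l - 5)*(l - 2)*(l^4 - 8*l^3 + 17*l^2 - 10*l) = (l - 5)*(l - 2)*(l - 1)*(l^3 - 7*l^2 + 10*l) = (l - 5)*(l - 2)^2*(l - 1)*(l^2 - 5*l) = l*(l - 5)*(l - 2)^2*(l - 1)*(l - 5)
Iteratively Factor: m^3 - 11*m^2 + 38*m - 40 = (m - 5)*(m^2 - 6*m + 8) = (m - 5)*(m - 2)*(m - 4)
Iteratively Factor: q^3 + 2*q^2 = (q)*(q^2 + 2*q) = q^2*(q + 2)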